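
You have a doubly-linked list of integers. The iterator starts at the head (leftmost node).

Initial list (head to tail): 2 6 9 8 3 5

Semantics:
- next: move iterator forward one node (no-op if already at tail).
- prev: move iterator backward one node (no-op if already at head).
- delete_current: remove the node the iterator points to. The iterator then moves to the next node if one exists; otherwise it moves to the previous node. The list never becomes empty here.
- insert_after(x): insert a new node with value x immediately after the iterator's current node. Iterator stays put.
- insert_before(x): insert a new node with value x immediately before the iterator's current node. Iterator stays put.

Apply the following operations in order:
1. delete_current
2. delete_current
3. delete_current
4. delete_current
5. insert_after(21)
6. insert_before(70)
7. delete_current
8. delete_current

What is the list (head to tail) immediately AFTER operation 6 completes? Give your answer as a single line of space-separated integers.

Answer: 70 3 21 5

Derivation:
After 1 (delete_current): list=[6, 9, 8, 3, 5] cursor@6
After 2 (delete_current): list=[9, 8, 3, 5] cursor@9
After 3 (delete_current): list=[8, 3, 5] cursor@8
After 4 (delete_current): list=[3, 5] cursor@3
After 5 (insert_after(21)): list=[3, 21, 5] cursor@3
After 6 (insert_before(70)): list=[70, 3, 21, 5] cursor@3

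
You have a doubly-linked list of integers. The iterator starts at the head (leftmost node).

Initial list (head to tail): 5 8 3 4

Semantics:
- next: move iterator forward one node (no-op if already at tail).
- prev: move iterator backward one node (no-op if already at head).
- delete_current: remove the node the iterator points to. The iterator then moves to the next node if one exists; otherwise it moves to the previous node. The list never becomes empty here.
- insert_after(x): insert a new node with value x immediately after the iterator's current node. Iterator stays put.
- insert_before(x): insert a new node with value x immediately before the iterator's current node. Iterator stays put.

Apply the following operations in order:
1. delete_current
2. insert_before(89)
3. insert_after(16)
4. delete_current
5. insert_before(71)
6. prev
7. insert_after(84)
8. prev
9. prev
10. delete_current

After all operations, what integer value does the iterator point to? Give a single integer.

After 1 (delete_current): list=[8, 3, 4] cursor@8
After 2 (insert_before(89)): list=[89, 8, 3, 4] cursor@8
After 3 (insert_after(16)): list=[89, 8, 16, 3, 4] cursor@8
After 4 (delete_current): list=[89, 16, 3, 4] cursor@16
After 5 (insert_before(71)): list=[89, 71, 16, 3, 4] cursor@16
After 6 (prev): list=[89, 71, 16, 3, 4] cursor@71
After 7 (insert_after(84)): list=[89, 71, 84, 16, 3, 4] cursor@71
After 8 (prev): list=[89, 71, 84, 16, 3, 4] cursor@89
After 9 (prev): list=[89, 71, 84, 16, 3, 4] cursor@89
After 10 (delete_current): list=[71, 84, 16, 3, 4] cursor@71

Answer: 71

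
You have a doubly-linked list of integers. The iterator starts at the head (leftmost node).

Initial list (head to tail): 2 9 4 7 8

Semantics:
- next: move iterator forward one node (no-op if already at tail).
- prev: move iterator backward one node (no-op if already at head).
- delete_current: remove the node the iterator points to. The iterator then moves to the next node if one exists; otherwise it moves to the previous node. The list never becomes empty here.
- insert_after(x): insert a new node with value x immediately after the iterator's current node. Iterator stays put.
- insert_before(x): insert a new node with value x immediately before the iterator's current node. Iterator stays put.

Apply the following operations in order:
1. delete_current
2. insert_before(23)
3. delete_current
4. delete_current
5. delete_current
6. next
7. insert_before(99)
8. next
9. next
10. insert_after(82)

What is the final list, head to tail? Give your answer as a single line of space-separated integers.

After 1 (delete_current): list=[9, 4, 7, 8] cursor@9
After 2 (insert_before(23)): list=[23, 9, 4, 7, 8] cursor@9
After 3 (delete_current): list=[23, 4, 7, 8] cursor@4
After 4 (delete_current): list=[23, 7, 8] cursor@7
After 5 (delete_current): list=[23, 8] cursor@8
After 6 (next): list=[23, 8] cursor@8
After 7 (insert_before(99)): list=[23, 99, 8] cursor@8
After 8 (next): list=[23, 99, 8] cursor@8
After 9 (next): list=[23, 99, 8] cursor@8
After 10 (insert_after(82)): list=[23, 99, 8, 82] cursor@8

Answer: 23 99 8 82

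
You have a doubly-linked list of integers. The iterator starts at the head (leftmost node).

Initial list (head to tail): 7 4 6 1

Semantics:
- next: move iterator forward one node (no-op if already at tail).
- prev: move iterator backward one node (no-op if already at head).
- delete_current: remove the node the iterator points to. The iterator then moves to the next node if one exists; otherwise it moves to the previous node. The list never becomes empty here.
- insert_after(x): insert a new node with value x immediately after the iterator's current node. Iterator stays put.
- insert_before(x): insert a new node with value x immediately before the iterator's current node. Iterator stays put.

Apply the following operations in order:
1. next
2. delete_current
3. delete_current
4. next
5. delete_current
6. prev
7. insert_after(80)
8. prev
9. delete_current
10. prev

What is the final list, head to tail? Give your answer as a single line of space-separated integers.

After 1 (next): list=[7, 4, 6, 1] cursor@4
After 2 (delete_current): list=[7, 6, 1] cursor@6
After 3 (delete_current): list=[7, 1] cursor@1
After 4 (next): list=[7, 1] cursor@1
After 5 (delete_current): list=[7] cursor@7
After 6 (prev): list=[7] cursor@7
After 7 (insert_after(80)): list=[7, 80] cursor@7
After 8 (prev): list=[7, 80] cursor@7
After 9 (delete_current): list=[80] cursor@80
After 10 (prev): list=[80] cursor@80

Answer: 80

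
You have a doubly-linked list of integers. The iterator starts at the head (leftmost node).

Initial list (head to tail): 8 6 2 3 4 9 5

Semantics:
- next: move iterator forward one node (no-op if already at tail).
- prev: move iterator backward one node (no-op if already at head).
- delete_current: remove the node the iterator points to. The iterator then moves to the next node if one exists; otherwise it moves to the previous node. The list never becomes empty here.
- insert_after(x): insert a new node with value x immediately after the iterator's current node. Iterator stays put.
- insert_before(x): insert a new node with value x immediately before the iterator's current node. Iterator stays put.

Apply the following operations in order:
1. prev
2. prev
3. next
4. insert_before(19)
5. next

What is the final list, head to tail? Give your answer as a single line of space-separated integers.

Answer: 8 19 6 2 3 4 9 5

Derivation:
After 1 (prev): list=[8, 6, 2, 3, 4, 9, 5] cursor@8
After 2 (prev): list=[8, 6, 2, 3, 4, 9, 5] cursor@8
After 3 (next): list=[8, 6, 2, 3, 4, 9, 5] cursor@6
After 4 (insert_before(19)): list=[8, 19, 6, 2, 3, 4, 9, 5] cursor@6
After 5 (next): list=[8, 19, 6, 2, 3, 4, 9, 5] cursor@2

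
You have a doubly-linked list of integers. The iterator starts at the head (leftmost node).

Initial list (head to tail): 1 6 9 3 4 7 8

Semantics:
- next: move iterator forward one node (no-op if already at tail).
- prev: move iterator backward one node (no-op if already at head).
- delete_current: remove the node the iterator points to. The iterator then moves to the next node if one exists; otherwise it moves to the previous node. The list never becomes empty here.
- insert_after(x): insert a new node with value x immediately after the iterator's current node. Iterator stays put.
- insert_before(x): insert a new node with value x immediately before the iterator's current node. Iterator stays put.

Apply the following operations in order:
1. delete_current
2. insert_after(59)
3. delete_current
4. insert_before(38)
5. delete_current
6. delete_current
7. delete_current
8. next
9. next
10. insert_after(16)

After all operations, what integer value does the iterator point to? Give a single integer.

Answer: 8

Derivation:
After 1 (delete_current): list=[6, 9, 3, 4, 7, 8] cursor@6
After 2 (insert_after(59)): list=[6, 59, 9, 3, 4, 7, 8] cursor@6
After 3 (delete_current): list=[59, 9, 3, 4, 7, 8] cursor@59
After 4 (insert_before(38)): list=[38, 59, 9, 3, 4, 7, 8] cursor@59
After 5 (delete_current): list=[38, 9, 3, 4, 7, 8] cursor@9
After 6 (delete_current): list=[38, 3, 4, 7, 8] cursor@3
After 7 (delete_current): list=[38, 4, 7, 8] cursor@4
After 8 (next): list=[38, 4, 7, 8] cursor@7
After 9 (next): list=[38, 4, 7, 8] cursor@8
After 10 (insert_after(16)): list=[38, 4, 7, 8, 16] cursor@8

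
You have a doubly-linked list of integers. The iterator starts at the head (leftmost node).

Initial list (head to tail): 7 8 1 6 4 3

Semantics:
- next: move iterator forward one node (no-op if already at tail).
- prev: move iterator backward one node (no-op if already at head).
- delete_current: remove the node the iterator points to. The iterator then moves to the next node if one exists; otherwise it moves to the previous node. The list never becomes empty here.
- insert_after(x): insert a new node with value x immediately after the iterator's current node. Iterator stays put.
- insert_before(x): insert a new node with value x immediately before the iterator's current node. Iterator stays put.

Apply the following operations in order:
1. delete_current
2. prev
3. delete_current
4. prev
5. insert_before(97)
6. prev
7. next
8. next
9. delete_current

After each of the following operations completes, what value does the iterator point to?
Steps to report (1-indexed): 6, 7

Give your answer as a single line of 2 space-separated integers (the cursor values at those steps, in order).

After 1 (delete_current): list=[8, 1, 6, 4, 3] cursor@8
After 2 (prev): list=[8, 1, 6, 4, 3] cursor@8
After 3 (delete_current): list=[1, 6, 4, 3] cursor@1
After 4 (prev): list=[1, 6, 4, 3] cursor@1
After 5 (insert_before(97)): list=[97, 1, 6, 4, 3] cursor@1
After 6 (prev): list=[97, 1, 6, 4, 3] cursor@97
After 7 (next): list=[97, 1, 6, 4, 3] cursor@1
After 8 (next): list=[97, 1, 6, 4, 3] cursor@6
After 9 (delete_current): list=[97, 1, 4, 3] cursor@4

Answer: 97 1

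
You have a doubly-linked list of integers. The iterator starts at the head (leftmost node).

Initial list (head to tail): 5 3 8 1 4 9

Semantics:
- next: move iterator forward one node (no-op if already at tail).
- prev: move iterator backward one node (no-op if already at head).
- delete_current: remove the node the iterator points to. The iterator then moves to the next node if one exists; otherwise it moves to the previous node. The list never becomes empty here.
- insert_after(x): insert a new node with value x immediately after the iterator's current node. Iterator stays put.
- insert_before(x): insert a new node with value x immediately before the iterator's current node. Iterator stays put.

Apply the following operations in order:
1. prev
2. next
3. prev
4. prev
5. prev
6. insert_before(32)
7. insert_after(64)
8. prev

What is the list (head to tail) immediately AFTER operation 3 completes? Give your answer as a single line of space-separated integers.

After 1 (prev): list=[5, 3, 8, 1, 4, 9] cursor@5
After 2 (next): list=[5, 3, 8, 1, 4, 9] cursor@3
After 3 (prev): list=[5, 3, 8, 1, 4, 9] cursor@5

Answer: 5 3 8 1 4 9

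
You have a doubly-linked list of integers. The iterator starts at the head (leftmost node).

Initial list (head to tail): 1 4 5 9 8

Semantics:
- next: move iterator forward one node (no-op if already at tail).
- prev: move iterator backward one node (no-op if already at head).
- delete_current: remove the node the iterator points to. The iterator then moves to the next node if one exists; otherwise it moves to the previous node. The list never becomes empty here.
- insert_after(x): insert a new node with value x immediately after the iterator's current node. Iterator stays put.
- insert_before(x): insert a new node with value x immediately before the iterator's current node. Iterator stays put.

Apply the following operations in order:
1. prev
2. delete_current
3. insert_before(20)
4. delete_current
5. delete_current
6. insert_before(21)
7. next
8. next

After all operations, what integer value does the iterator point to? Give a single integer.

Answer: 8

Derivation:
After 1 (prev): list=[1, 4, 5, 9, 8] cursor@1
After 2 (delete_current): list=[4, 5, 9, 8] cursor@4
After 3 (insert_before(20)): list=[20, 4, 5, 9, 8] cursor@4
After 4 (delete_current): list=[20, 5, 9, 8] cursor@5
After 5 (delete_current): list=[20, 9, 8] cursor@9
After 6 (insert_before(21)): list=[20, 21, 9, 8] cursor@9
After 7 (next): list=[20, 21, 9, 8] cursor@8
After 8 (next): list=[20, 21, 9, 8] cursor@8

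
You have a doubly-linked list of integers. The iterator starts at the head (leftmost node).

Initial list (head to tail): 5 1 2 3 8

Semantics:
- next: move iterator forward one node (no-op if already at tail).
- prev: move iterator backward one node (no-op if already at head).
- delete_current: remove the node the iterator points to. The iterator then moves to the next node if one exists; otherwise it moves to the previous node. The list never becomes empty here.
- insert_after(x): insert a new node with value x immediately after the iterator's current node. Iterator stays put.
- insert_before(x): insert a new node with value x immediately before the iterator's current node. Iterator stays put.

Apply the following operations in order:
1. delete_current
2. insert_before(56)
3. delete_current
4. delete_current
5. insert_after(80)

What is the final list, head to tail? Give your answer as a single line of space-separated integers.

After 1 (delete_current): list=[1, 2, 3, 8] cursor@1
After 2 (insert_before(56)): list=[56, 1, 2, 3, 8] cursor@1
After 3 (delete_current): list=[56, 2, 3, 8] cursor@2
After 4 (delete_current): list=[56, 3, 8] cursor@3
After 5 (insert_after(80)): list=[56, 3, 80, 8] cursor@3

Answer: 56 3 80 8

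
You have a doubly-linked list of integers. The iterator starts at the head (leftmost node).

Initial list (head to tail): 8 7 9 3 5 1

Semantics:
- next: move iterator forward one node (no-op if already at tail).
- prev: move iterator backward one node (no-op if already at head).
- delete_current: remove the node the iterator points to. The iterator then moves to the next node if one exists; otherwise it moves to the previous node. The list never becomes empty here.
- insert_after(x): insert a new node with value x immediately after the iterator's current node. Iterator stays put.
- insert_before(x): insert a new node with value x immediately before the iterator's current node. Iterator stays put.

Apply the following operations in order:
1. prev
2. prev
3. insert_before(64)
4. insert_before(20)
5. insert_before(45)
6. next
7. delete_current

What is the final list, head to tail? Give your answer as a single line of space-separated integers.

After 1 (prev): list=[8, 7, 9, 3, 5, 1] cursor@8
After 2 (prev): list=[8, 7, 9, 3, 5, 1] cursor@8
After 3 (insert_before(64)): list=[64, 8, 7, 9, 3, 5, 1] cursor@8
After 4 (insert_before(20)): list=[64, 20, 8, 7, 9, 3, 5, 1] cursor@8
After 5 (insert_before(45)): list=[64, 20, 45, 8, 7, 9, 3, 5, 1] cursor@8
After 6 (next): list=[64, 20, 45, 8, 7, 9, 3, 5, 1] cursor@7
After 7 (delete_current): list=[64, 20, 45, 8, 9, 3, 5, 1] cursor@9

Answer: 64 20 45 8 9 3 5 1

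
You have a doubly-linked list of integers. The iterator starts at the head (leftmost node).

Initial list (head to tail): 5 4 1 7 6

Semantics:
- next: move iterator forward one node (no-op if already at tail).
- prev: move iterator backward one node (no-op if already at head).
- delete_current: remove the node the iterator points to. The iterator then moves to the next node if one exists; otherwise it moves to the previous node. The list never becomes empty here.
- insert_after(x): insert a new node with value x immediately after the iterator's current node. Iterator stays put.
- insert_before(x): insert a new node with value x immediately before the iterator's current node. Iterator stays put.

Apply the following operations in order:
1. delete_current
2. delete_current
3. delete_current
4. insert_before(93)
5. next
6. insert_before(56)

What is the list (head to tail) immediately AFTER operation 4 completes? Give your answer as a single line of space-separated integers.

After 1 (delete_current): list=[4, 1, 7, 6] cursor@4
After 2 (delete_current): list=[1, 7, 6] cursor@1
After 3 (delete_current): list=[7, 6] cursor@7
After 4 (insert_before(93)): list=[93, 7, 6] cursor@7

Answer: 93 7 6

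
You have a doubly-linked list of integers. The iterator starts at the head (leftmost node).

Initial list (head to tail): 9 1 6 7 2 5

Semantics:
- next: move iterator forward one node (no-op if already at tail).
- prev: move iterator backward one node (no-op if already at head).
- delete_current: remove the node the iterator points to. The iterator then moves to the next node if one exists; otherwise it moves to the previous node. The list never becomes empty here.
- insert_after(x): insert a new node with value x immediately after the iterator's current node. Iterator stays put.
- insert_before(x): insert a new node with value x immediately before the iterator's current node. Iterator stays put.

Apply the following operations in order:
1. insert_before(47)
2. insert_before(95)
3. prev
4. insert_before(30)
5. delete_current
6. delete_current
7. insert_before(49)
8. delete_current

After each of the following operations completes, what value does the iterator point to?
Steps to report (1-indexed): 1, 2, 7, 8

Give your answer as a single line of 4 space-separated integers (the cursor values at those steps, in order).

Answer: 9 9 1 6

Derivation:
After 1 (insert_before(47)): list=[47, 9, 1, 6, 7, 2, 5] cursor@9
After 2 (insert_before(95)): list=[47, 95, 9, 1, 6, 7, 2, 5] cursor@9
After 3 (prev): list=[47, 95, 9, 1, 6, 7, 2, 5] cursor@95
After 4 (insert_before(30)): list=[47, 30, 95, 9, 1, 6, 7, 2, 5] cursor@95
After 5 (delete_current): list=[47, 30, 9, 1, 6, 7, 2, 5] cursor@9
After 6 (delete_current): list=[47, 30, 1, 6, 7, 2, 5] cursor@1
After 7 (insert_before(49)): list=[47, 30, 49, 1, 6, 7, 2, 5] cursor@1
After 8 (delete_current): list=[47, 30, 49, 6, 7, 2, 5] cursor@6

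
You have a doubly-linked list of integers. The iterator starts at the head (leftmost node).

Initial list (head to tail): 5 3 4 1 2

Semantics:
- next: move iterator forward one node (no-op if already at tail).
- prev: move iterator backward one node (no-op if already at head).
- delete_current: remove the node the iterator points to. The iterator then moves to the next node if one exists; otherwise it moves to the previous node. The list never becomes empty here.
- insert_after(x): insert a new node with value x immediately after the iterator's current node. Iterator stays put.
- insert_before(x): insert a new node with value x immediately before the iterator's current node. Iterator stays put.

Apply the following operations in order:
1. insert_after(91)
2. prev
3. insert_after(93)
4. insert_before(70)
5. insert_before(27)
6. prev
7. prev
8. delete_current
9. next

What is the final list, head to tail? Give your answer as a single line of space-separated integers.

Answer: 27 5 93 91 3 4 1 2

Derivation:
After 1 (insert_after(91)): list=[5, 91, 3, 4, 1, 2] cursor@5
After 2 (prev): list=[5, 91, 3, 4, 1, 2] cursor@5
After 3 (insert_after(93)): list=[5, 93, 91, 3, 4, 1, 2] cursor@5
After 4 (insert_before(70)): list=[70, 5, 93, 91, 3, 4, 1, 2] cursor@5
After 5 (insert_before(27)): list=[70, 27, 5, 93, 91, 3, 4, 1, 2] cursor@5
After 6 (prev): list=[70, 27, 5, 93, 91, 3, 4, 1, 2] cursor@27
After 7 (prev): list=[70, 27, 5, 93, 91, 3, 4, 1, 2] cursor@70
After 8 (delete_current): list=[27, 5, 93, 91, 3, 4, 1, 2] cursor@27
After 9 (next): list=[27, 5, 93, 91, 3, 4, 1, 2] cursor@5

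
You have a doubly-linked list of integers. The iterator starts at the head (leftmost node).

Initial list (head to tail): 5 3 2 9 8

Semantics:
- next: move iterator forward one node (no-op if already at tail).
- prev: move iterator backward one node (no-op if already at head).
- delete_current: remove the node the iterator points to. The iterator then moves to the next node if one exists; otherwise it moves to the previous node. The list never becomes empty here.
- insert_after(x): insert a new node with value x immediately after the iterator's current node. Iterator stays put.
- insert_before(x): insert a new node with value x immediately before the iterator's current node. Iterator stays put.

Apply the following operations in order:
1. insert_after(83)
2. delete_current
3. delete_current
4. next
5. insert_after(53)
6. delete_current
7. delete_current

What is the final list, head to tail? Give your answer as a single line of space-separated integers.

After 1 (insert_after(83)): list=[5, 83, 3, 2, 9, 8] cursor@5
After 2 (delete_current): list=[83, 3, 2, 9, 8] cursor@83
After 3 (delete_current): list=[3, 2, 9, 8] cursor@3
After 4 (next): list=[3, 2, 9, 8] cursor@2
After 5 (insert_after(53)): list=[3, 2, 53, 9, 8] cursor@2
After 6 (delete_current): list=[3, 53, 9, 8] cursor@53
After 7 (delete_current): list=[3, 9, 8] cursor@9

Answer: 3 9 8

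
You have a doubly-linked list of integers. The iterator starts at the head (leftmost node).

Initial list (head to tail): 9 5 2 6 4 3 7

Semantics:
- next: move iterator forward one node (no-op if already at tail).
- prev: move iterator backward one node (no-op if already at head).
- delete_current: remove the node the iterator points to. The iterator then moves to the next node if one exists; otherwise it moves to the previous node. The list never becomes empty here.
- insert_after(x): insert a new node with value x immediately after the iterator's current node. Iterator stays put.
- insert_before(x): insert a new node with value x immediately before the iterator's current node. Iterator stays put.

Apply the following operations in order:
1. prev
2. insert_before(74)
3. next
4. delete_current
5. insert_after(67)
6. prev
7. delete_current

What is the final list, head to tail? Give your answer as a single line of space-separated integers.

After 1 (prev): list=[9, 5, 2, 6, 4, 3, 7] cursor@9
After 2 (insert_before(74)): list=[74, 9, 5, 2, 6, 4, 3, 7] cursor@9
After 3 (next): list=[74, 9, 5, 2, 6, 4, 3, 7] cursor@5
After 4 (delete_current): list=[74, 9, 2, 6, 4, 3, 7] cursor@2
After 5 (insert_after(67)): list=[74, 9, 2, 67, 6, 4, 3, 7] cursor@2
After 6 (prev): list=[74, 9, 2, 67, 6, 4, 3, 7] cursor@9
After 7 (delete_current): list=[74, 2, 67, 6, 4, 3, 7] cursor@2

Answer: 74 2 67 6 4 3 7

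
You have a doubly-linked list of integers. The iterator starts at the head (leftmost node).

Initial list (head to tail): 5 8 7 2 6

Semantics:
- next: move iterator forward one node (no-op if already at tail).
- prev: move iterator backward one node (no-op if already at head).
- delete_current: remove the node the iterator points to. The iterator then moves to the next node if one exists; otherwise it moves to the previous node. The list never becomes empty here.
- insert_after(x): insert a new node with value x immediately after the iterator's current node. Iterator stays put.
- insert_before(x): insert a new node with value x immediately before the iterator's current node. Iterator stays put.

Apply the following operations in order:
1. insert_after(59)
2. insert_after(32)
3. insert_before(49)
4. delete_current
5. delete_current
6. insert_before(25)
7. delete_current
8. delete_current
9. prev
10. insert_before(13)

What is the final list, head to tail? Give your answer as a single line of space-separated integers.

Answer: 49 13 25 7 2 6

Derivation:
After 1 (insert_after(59)): list=[5, 59, 8, 7, 2, 6] cursor@5
After 2 (insert_after(32)): list=[5, 32, 59, 8, 7, 2, 6] cursor@5
After 3 (insert_before(49)): list=[49, 5, 32, 59, 8, 7, 2, 6] cursor@5
After 4 (delete_current): list=[49, 32, 59, 8, 7, 2, 6] cursor@32
After 5 (delete_current): list=[49, 59, 8, 7, 2, 6] cursor@59
After 6 (insert_before(25)): list=[49, 25, 59, 8, 7, 2, 6] cursor@59
After 7 (delete_current): list=[49, 25, 8, 7, 2, 6] cursor@8
After 8 (delete_current): list=[49, 25, 7, 2, 6] cursor@7
After 9 (prev): list=[49, 25, 7, 2, 6] cursor@25
After 10 (insert_before(13)): list=[49, 13, 25, 7, 2, 6] cursor@25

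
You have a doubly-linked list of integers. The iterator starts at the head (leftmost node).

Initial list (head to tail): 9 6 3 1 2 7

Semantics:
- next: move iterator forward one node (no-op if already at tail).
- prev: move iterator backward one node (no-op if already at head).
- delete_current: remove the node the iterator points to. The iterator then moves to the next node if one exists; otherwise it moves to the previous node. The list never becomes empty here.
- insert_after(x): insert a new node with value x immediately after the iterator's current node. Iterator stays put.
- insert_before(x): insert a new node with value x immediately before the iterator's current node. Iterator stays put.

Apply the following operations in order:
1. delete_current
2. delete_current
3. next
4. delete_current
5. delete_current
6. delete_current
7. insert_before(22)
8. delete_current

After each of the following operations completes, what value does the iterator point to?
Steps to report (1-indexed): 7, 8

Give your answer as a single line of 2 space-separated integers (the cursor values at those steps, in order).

After 1 (delete_current): list=[6, 3, 1, 2, 7] cursor@6
After 2 (delete_current): list=[3, 1, 2, 7] cursor@3
After 3 (next): list=[3, 1, 2, 7] cursor@1
After 4 (delete_current): list=[3, 2, 7] cursor@2
After 5 (delete_current): list=[3, 7] cursor@7
After 6 (delete_current): list=[3] cursor@3
After 7 (insert_before(22)): list=[22, 3] cursor@3
After 8 (delete_current): list=[22] cursor@22

Answer: 3 22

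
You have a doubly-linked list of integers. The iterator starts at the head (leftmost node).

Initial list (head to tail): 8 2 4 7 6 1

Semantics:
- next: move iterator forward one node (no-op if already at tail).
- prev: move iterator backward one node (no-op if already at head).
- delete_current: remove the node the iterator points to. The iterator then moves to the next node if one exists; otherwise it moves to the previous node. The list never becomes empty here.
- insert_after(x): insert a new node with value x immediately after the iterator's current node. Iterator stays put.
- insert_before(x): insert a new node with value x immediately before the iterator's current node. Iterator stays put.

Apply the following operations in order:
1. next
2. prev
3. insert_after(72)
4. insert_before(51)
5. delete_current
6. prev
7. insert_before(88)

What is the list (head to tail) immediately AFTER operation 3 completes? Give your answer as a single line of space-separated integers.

After 1 (next): list=[8, 2, 4, 7, 6, 1] cursor@2
After 2 (prev): list=[8, 2, 4, 7, 6, 1] cursor@8
After 3 (insert_after(72)): list=[8, 72, 2, 4, 7, 6, 1] cursor@8

Answer: 8 72 2 4 7 6 1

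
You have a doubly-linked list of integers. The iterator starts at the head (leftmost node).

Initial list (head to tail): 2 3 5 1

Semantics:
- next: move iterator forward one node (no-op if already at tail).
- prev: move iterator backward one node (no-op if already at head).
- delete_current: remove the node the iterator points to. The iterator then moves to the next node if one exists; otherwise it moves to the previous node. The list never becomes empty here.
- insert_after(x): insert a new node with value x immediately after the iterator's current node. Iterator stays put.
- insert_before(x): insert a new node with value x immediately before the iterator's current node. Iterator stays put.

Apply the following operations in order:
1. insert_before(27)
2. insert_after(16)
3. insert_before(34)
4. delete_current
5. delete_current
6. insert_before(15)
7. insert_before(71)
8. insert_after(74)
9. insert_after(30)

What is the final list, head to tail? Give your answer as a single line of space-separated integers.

Answer: 27 34 15 71 3 30 74 5 1

Derivation:
After 1 (insert_before(27)): list=[27, 2, 3, 5, 1] cursor@2
After 2 (insert_after(16)): list=[27, 2, 16, 3, 5, 1] cursor@2
After 3 (insert_before(34)): list=[27, 34, 2, 16, 3, 5, 1] cursor@2
After 4 (delete_current): list=[27, 34, 16, 3, 5, 1] cursor@16
After 5 (delete_current): list=[27, 34, 3, 5, 1] cursor@3
After 6 (insert_before(15)): list=[27, 34, 15, 3, 5, 1] cursor@3
After 7 (insert_before(71)): list=[27, 34, 15, 71, 3, 5, 1] cursor@3
After 8 (insert_after(74)): list=[27, 34, 15, 71, 3, 74, 5, 1] cursor@3
After 9 (insert_after(30)): list=[27, 34, 15, 71, 3, 30, 74, 5, 1] cursor@3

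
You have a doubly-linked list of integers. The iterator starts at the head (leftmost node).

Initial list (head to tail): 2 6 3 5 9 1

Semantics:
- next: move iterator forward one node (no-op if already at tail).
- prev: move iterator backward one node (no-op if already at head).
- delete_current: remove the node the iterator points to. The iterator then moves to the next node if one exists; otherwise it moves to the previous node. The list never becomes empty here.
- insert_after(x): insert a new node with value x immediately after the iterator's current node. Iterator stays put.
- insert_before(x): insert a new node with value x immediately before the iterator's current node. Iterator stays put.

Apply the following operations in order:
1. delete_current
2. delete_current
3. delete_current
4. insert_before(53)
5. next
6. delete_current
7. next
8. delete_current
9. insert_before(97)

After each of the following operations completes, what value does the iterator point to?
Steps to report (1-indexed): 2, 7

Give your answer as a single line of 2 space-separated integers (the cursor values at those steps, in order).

After 1 (delete_current): list=[6, 3, 5, 9, 1] cursor@6
After 2 (delete_current): list=[3, 5, 9, 1] cursor@3
After 3 (delete_current): list=[5, 9, 1] cursor@5
After 4 (insert_before(53)): list=[53, 5, 9, 1] cursor@5
After 5 (next): list=[53, 5, 9, 1] cursor@9
After 6 (delete_current): list=[53, 5, 1] cursor@1
After 7 (next): list=[53, 5, 1] cursor@1
After 8 (delete_current): list=[53, 5] cursor@5
After 9 (insert_before(97)): list=[53, 97, 5] cursor@5

Answer: 3 1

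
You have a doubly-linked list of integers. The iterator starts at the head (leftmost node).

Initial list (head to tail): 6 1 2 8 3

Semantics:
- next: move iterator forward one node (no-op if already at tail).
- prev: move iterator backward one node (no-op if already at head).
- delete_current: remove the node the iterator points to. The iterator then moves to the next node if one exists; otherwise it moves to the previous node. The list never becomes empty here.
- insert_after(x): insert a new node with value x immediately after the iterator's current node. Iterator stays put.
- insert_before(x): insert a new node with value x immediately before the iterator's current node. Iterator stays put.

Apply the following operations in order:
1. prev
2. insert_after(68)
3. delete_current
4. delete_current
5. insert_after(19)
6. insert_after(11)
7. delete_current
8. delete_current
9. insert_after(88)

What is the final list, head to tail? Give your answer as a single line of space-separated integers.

After 1 (prev): list=[6, 1, 2, 8, 3] cursor@6
After 2 (insert_after(68)): list=[6, 68, 1, 2, 8, 3] cursor@6
After 3 (delete_current): list=[68, 1, 2, 8, 3] cursor@68
After 4 (delete_current): list=[1, 2, 8, 3] cursor@1
After 5 (insert_after(19)): list=[1, 19, 2, 8, 3] cursor@1
After 6 (insert_after(11)): list=[1, 11, 19, 2, 8, 3] cursor@1
After 7 (delete_current): list=[11, 19, 2, 8, 3] cursor@11
After 8 (delete_current): list=[19, 2, 8, 3] cursor@19
After 9 (insert_after(88)): list=[19, 88, 2, 8, 3] cursor@19

Answer: 19 88 2 8 3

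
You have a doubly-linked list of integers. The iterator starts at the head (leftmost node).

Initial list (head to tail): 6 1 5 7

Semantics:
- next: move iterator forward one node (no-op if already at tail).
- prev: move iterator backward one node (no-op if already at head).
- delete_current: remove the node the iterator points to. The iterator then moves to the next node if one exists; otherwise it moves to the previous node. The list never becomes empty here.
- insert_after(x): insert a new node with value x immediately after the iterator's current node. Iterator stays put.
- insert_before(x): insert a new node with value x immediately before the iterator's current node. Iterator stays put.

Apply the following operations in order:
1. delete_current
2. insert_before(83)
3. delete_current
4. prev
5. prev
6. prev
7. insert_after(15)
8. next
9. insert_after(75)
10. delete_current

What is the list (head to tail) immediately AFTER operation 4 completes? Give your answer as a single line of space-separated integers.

After 1 (delete_current): list=[1, 5, 7] cursor@1
After 2 (insert_before(83)): list=[83, 1, 5, 7] cursor@1
After 3 (delete_current): list=[83, 5, 7] cursor@5
After 4 (prev): list=[83, 5, 7] cursor@83

Answer: 83 5 7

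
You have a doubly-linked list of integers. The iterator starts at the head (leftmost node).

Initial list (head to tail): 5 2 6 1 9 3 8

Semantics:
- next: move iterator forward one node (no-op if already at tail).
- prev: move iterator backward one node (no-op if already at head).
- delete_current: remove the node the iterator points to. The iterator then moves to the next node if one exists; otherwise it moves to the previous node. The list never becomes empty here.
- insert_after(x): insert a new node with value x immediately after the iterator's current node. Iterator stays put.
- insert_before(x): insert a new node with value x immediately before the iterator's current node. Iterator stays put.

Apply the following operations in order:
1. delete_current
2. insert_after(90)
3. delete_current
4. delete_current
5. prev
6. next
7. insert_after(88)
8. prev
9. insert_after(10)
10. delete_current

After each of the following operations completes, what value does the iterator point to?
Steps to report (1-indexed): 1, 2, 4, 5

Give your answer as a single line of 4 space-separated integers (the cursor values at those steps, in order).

After 1 (delete_current): list=[2, 6, 1, 9, 3, 8] cursor@2
After 2 (insert_after(90)): list=[2, 90, 6, 1, 9, 3, 8] cursor@2
After 3 (delete_current): list=[90, 6, 1, 9, 3, 8] cursor@90
After 4 (delete_current): list=[6, 1, 9, 3, 8] cursor@6
After 5 (prev): list=[6, 1, 9, 3, 8] cursor@6
After 6 (next): list=[6, 1, 9, 3, 8] cursor@1
After 7 (insert_after(88)): list=[6, 1, 88, 9, 3, 8] cursor@1
After 8 (prev): list=[6, 1, 88, 9, 3, 8] cursor@6
After 9 (insert_after(10)): list=[6, 10, 1, 88, 9, 3, 8] cursor@6
After 10 (delete_current): list=[10, 1, 88, 9, 3, 8] cursor@10

Answer: 2 2 6 6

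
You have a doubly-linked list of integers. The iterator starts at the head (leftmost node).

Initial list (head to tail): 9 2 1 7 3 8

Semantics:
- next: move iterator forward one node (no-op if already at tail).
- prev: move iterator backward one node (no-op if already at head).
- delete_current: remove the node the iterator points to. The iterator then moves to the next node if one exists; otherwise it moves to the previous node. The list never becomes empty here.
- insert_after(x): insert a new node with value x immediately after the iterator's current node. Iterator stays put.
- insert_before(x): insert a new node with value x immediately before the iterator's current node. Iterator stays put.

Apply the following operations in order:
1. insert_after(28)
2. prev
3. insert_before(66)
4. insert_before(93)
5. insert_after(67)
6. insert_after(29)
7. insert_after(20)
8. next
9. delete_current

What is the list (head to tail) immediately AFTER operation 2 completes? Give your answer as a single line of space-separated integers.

After 1 (insert_after(28)): list=[9, 28, 2, 1, 7, 3, 8] cursor@9
After 2 (prev): list=[9, 28, 2, 1, 7, 3, 8] cursor@9

Answer: 9 28 2 1 7 3 8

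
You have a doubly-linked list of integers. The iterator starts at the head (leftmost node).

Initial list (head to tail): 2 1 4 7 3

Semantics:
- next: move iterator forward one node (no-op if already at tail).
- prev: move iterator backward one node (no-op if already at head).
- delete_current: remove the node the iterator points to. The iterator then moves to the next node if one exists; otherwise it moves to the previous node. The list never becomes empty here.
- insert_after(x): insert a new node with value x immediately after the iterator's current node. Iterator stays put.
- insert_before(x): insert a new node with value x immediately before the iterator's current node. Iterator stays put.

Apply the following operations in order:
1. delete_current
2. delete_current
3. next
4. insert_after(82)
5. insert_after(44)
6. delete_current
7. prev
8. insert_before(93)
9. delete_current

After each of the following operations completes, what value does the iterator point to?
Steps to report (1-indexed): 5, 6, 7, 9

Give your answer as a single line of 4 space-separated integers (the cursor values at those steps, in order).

After 1 (delete_current): list=[1, 4, 7, 3] cursor@1
After 2 (delete_current): list=[4, 7, 3] cursor@4
After 3 (next): list=[4, 7, 3] cursor@7
After 4 (insert_after(82)): list=[4, 7, 82, 3] cursor@7
After 5 (insert_after(44)): list=[4, 7, 44, 82, 3] cursor@7
After 6 (delete_current): list=[4, 44, 82, 3] cursor@44
After 7 (prev): list=[4, 44, 82, 3] cursor@4
After 8 (insert_before(93)): list=[93, 4, 44, 82, 3] cursor@4
After 9 (delete_current): list=[93, 44, 82, 3] cursor@44

Answer: 7 44 4 44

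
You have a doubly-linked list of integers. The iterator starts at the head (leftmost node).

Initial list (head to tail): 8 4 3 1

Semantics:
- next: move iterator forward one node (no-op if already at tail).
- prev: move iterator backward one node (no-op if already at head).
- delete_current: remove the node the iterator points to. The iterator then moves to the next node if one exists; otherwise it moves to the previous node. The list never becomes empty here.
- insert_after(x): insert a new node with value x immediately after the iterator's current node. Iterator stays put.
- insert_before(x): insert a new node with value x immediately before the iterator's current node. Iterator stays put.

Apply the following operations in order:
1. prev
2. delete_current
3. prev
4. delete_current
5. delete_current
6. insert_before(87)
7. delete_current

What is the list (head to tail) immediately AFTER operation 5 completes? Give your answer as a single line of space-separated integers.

After 1 (prev): list=[8, 4, 3, 1] cursor@8
After 2 (delete_current): list=[4, 3, 1] cursor@4
After 3 (prev): list=[4, 3, 1] cursor@4
After 4 (delete_current): list=[3, 1] cursor@3
After 5 (delete_current): list=[1] cursor@1

Answer: 1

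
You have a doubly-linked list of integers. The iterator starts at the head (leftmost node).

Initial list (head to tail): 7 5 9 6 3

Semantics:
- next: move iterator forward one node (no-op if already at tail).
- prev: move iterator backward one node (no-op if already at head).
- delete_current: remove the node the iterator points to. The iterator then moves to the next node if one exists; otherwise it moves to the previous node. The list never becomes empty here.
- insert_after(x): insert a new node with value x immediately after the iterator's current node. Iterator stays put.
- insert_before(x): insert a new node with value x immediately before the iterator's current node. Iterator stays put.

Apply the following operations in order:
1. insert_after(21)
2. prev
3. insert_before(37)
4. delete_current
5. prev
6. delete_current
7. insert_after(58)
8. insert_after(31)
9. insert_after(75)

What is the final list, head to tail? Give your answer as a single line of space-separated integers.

After 1 (insert_after(21)): list=[7, 21, 5, 9, 6, 3] cursor@7
After 2 (prev): list=[7, 21, 5, 9, 6, 3] cursor@7
After 3 (insert_before(37)): list=[37, 7, 21, 5, 9, 6, 3] cursor@7
After 4 (delete_current): list=[37, 21, 5, 9, 6, 3] cursor@21
After 5 (prev): list=[37, 21, 5, 9, 6, 3] cursor@37
After 6 (delete_current): list=[21, 5, 9, 6, 3] cursor@21
After 7 (insert_after(58)): list=[21, 58, 5, 9, 6, 3] cursor@21
After 8 (insert_after(31)): list=[21, 31, 58, 5, 9, 6, 3] cursor@21
After 9 (insert_after(75)): list=[21, 75, 31, 58, 5, 9, 6, 3] cursor@21

Answer: 21 75 31 58 5 9 6 3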